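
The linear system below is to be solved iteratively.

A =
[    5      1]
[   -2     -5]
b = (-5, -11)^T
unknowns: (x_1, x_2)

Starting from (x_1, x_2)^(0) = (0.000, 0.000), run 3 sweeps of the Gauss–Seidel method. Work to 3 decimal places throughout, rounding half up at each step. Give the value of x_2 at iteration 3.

Iteration 1:
  x_1 = (-5 - (1)·0.000) / (5) = -1.000
  x_2 = (-11 - (-2)·-1.000) / (-5) = 2.600
Iteration 2:
  x_1 = (-5 - (1)·2.600) / (5) = -1.520
  x_2 = (-11 - (-2)·-1.520) / (-5) = 2.808
Iteration 3:
  x_1 = (-5 - (1)·2.808) / (5) = -1.562
  x_2 = (-11 - (-2)·-1.562) / (-5) = 2.825

2.825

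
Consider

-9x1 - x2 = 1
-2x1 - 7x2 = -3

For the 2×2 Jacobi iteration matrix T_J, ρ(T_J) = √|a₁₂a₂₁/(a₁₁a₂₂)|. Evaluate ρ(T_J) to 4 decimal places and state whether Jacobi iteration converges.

0.1782

a₁₂a₂₁/(a₁₁a₂₂) = (-1)·(-2) / ((-9)·(-7)) = 0.031746
ρ = √|0.031746| = √0.031746 = 0.1782
ρ < 1, so Jacobi converges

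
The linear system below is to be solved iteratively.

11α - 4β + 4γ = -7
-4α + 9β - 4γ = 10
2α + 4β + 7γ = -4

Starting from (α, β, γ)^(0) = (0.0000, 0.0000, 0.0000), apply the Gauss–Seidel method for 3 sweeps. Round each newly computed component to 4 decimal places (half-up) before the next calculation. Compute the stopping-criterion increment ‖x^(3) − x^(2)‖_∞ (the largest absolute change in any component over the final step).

0.0497

Iteration 1:
  α = (-7 - (-4)·0.0000 - (4)·0.0000) / (11) = -0.6364
  β = (10 - (-4)·-0.6364 - (-4)·0.0000) / (9) = 0.8283
  γ = (-4 - (2)·-0.6364 - (4)·0.8283) / (7) = -0.8629
Iteration 2:
  α = (-7 - (-4)·0.8283 - (4)·-0.8629) / (11) = -0.0214
  β = (10 - (-4)·-0.0214 - (-4)·-0.8629) / (9) = 0.7181
  γ = (-4 - (2)·-0.0214 - (4)·0.7181) / (7) = -0.9757
Iteration 3:
  α = (-7 - (-4)·0.7181 - (4)·-0.9757) / (11) = -0.0204
  β = (10 - (-4)·-0.0204 - (-4)·-0.9757) / (9) = 0.6684
  γ = (-4 - (2)·-0.0204 - (4)·0.6684) / (7) = -0.9475
Change: (0.0010, -0.0497, 0.0282) → max |·| = 0.0497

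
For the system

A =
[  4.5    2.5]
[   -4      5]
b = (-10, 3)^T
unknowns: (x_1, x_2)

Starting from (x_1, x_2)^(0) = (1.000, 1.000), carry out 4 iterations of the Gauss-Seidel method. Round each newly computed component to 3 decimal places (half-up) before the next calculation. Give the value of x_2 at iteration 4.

Iteration 1:
  x_1 = (-10 - (2.5)·1.000) / (4.5) = -2.778
  x_2 = (3 - (-4)·-2.778) / (5) = -1.622
Iteration 2:
  x_1 = (-10 - (2.5)·-1.622) / (4.5) = -1.321
  x_2 = (3 - (-4)·-1.321) / (5) = -0.457
Iteration 3:
  x_1 = (-10 - (2.5)·-0.457) / (4.5) = -1.968
  x_2 = (3 - (-4)·-1.968) / (5) = -0.974
Iteration 4:
  x_1 = (-10 - (2.5)·-0.974) / (4.5) = -1.681
  x_2 = (3 - (-4)·-1.681) / (5) = -0.745

-0.745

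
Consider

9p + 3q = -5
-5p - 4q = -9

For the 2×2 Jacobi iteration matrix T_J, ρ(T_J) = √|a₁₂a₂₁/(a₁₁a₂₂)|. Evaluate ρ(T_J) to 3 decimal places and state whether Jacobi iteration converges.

0.645

a₁₂a₂₁/(a₁₁a₂₂) = (3)·(-5) / ((9)·(-4)) = 0.416667
ρ = √|0.416667| = √0.416667 = 0.645
ρ < 1, so Jacobi converges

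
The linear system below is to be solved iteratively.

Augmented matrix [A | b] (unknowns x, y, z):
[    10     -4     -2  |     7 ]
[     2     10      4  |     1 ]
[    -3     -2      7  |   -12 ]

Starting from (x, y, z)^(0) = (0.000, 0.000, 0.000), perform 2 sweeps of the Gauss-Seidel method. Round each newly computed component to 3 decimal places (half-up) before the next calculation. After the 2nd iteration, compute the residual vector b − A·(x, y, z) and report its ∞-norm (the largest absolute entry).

2.626

Iteration 1:
  x = (7 - (-4)·0.000 - (-2)·0.000) / (10) = 0.700
  y = (1 - (2)·0.700 - (4)·0.000) / (10) = -0.040
  z = (-12 - (-3)·0.700 - (-2)·-0.040) / (7) = -1.426
Iteration 2:
  x = (7 - (-4)·-0.040 - (-2)·-1.426) / (10) = 0.399
  y = (1 - (2)·0.399 - (4)·-1.426) / (10) = 0.591
  z = (-12 - (-3)·0.399 - (-2)·0.591) / (7) = -1.374
Residual b − A·x = (2.626, -0.212, -0.003); ∞-norm = 2.626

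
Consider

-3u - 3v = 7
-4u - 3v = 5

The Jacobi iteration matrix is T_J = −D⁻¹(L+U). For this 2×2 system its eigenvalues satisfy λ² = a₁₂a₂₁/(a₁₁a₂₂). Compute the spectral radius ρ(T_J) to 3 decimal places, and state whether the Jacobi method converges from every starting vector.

a₁₂a₂₁/(a₁₁a₂₂) = (-3)·(-4) / ((-3)·(-3)) = 1.333333
ρ = √|1.333333| = √1.333333 = 1.155
ρ > 1, so Jacobi diverges

1.155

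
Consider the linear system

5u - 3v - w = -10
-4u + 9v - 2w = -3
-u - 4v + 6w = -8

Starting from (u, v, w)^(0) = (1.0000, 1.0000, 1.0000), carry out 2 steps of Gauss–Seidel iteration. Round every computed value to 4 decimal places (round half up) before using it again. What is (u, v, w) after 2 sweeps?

(-2.7792, -2.0047, -3.1330)

Iteration 1:
  u = (-10 - (-3)·1.0000 - (-1)·1.0000) / (5) = -1.2000
  v = (-3 - (-4)·-1.2000 - (-2)·1.0000) / (9) = -0.6444
  w = (-8 - (-1)·-1.2000 - (-4)·-0.6444) / (6) = -1.9629
Iteration 2:
  u = (-10 - (-3)·-0.6444 - (-1)·-1.9629) / (5) = -2.7792
  v = (-3 - (-4)·-2.7792 - (-2)·-1.9629) / (9) = -2.0047
  w = (-8 - (-1)·-2.7792 - (-4)·-2.0047) / (6) = -3.1330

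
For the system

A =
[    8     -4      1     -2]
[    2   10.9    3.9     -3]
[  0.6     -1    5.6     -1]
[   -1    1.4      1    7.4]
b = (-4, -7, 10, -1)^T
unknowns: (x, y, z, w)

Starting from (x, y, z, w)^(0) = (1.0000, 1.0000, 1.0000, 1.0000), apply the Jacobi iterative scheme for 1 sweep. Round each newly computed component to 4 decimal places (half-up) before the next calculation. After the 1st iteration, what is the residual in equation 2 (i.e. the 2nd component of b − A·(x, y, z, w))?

-6.2617

Iteration 1:
  x = (-4 - (-4)·1.0000 - (1)·1.0000 - (-2)·1.0000) / (8) = 0.1250
  y = (-7 - (2)·1.0000 - (3.9)·1.0000 - (-3)·1.0000) / (10.9) = -0.9083
  z = (10 - (0.6)·1.0000 - (-1)·1.0000 - (-1)·1.0000) / (5.6) = 2.0357
  w = (-1 - (-1)·1.0000 - (1.4)·1.0000 - (1)·1.0000) / (7.4) = -0.3243
Residual b − A·x = (-11.3175, -6.2617, -2.7075, 0.7607)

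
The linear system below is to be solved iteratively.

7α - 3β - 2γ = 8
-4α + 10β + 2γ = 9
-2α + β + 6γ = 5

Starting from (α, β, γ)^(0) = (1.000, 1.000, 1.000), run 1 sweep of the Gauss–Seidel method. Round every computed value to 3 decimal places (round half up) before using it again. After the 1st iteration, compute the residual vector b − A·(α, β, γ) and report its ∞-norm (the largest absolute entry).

Iteration 1:
  α = (8 - (-3)·1.000 - (-2)·1.000) / (7) = 1.857
  β = (9 - (-4)·1.857 - (2)·1.000) / (10) = 1.443
  γ = (5 - (-2)·1.857 - (1)·1.443) / (6) = 1.212
Residual b − A·x = (1.754, -0.426, -0.001); ∞-norm = 1.754

1.754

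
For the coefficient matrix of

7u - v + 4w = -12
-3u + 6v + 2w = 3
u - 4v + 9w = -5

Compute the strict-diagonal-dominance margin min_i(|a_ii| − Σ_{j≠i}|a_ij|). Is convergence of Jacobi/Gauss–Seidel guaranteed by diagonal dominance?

row 1: |7| − (1+4) = 2
row 2: |6| − (3+2) = 1
row 3: |9| − (1+4) = 4
minimum over rows = 1 → strictly diagonally dominant (convergence guaranteed)

1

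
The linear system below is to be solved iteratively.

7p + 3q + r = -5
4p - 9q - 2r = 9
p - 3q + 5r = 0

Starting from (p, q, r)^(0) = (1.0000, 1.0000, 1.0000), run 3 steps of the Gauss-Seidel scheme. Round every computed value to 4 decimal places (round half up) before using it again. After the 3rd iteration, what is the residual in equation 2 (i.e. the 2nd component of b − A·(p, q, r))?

Iteration 1:
  p = (-5 - (3)·1.0000 - (1)·1.0000) / (7) = -1.2857
  q = (9 - (4)·-1.2857 - (-2)·1.0000) / (-9) = -1.7936
  r = (0 - (1)·-1.2857 - (-3)·-1.7936) / (5) = -0.8190
Iteration 2:
  p = (-5 - (3)·-1.7936 - (1)·-0.8190) / (7) = 0.1714
  q = (9 - (4)·0.1714 - (-2)·-0.8190) / (-9) = -0.7418
  r = (0 - (1)·0.1714 - (-3)·-0.7418) / (5) = -0.4794
Iteration 3:
  p = (-5 - (3)·-0.7418 - (1)·-0.4794) / (7) = -0.3279
  q = (9 - (4)·-0.3279 - (-2)·-0.4794) / (-9) = -1.0392
  r = (0 - (1)·-0.3279 - (-3)·-1.0392) / (5) = -0.5579
Residual b − A·x = (0.9708, -0.1570, -0.0002)

-0.1570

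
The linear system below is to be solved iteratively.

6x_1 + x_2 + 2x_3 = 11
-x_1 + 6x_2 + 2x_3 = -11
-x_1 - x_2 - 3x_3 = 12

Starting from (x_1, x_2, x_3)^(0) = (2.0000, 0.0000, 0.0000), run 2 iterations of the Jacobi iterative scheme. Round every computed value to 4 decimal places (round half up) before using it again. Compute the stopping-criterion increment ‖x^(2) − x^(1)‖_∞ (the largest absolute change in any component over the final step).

1.8056

Iteration 1:
  x_1 = (11 - (1)·0.0000 - (2)·0.0000) / (6) = 1.8333
  x_2 = (-11 - (-1)·2.0000 - (2)·0.0000) / (6) = -1.5000
  x_3 = (12 - (-1)·2.0000 - (-1)·0.0000) / (-3) = -4.6667
Iteration 2:
  x_1 = (11 - (1)·-1.5000 - (2)·-4.6667) / (6) = 3.6389
  x_2 = (-11 - (-1)·1.8333 - (2)·-4.6667) / (6) = 0.0278
  x_3 = (12 - (-1)·1.8333 - (-1)·-1.5000) / (-3) = -4.1111
Change: (1.8056, 1.5278, 0.5556) → max |·| = 1.8056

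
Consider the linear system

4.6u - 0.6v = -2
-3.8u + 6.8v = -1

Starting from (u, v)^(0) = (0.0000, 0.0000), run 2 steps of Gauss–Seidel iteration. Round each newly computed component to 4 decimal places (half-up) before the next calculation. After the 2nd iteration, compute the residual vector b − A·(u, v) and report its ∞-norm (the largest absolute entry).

Iteration 1:
  u = (-2 - (-0.6)·0.0000) / (4.6) = -0.4348
  v = (-1 - (-3.8)·-0.4348) / (6.8) = -0.3900
Iteration 2:
  u = (-2 - (-0.6)·-0.3900) / (4.6) = -0.4857
  v = (-1 - (-3.8)·-0.4857) / (6.8) = -0.4185
Residual b − A·x = (-0.0169, 0.0001); ∞-norm = 0.0169

0.0169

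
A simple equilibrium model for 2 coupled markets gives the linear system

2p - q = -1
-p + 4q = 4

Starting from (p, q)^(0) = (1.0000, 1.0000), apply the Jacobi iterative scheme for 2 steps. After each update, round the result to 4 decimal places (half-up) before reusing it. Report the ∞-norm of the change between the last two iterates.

Iteration 1:
  p = (-1 - (-1)·1.0000) / (2) = 0.0000
  q = (4 - (-1)·1.0000) / (4) = 1.2500
Iteration 2:
  p = (-1 - (-1)·1.2500) / (2) = 0.1250
  q = (4 - (-1)·0.0000) / (4) = 1.0000
Change: (0.1250, -0.2500) → max |·| = 0.2500

0.2500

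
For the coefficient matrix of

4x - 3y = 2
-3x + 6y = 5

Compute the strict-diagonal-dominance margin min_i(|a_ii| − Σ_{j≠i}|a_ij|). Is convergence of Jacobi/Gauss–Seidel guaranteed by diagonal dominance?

1

row 1: |4| − (3) = 1
row 2: |6| − (3) = 3
minimum over rows = 1 → strictly diagonally dominant (convergence guaranteed)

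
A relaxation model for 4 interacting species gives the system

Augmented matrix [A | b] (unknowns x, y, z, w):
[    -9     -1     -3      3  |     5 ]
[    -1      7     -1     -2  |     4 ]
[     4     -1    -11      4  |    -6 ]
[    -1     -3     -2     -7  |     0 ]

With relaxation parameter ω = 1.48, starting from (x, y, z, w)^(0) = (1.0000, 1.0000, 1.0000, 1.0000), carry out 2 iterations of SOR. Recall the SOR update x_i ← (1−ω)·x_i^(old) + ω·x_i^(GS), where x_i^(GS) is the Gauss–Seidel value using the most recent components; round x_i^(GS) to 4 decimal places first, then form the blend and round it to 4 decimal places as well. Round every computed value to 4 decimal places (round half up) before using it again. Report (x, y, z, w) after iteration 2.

Iteration 1:
  x: GS value = (5 - (-1)·1.0000 - (-3)·1.0000 - (3)·1.0000) / (-9) = -0.6667;  x ← (1−ω)·1.0000 + ω·-0.6667 = -1.4667
  y: GS value = (4 - (-1)·-1.4667 - (-1)·1.0000 - (-2)·1.0000) / (7) = 0.7905;  y ← (1−ω)·1.0000 + ω·0.7905 = 0.6899
  z: GS value = (-6 - (4)·-1.4667 - (-1)·0.6899 - (4)·1.0000) / (-11) = 0.3130;  z ← (1−ω)·1.0000 + ω·0.3130 = -0.0168
  w: GS value = (0 - (-1)·-1.4667 - (-3)·0.6899 - (-2)·-0.0168) / (-7) = -0.0813;  w ← (1−ω)·1.0000 + ω·-0.0813 = -0.6003
Iteration 2:
  x: GS value = (5 - (-1)·0.6899 - (-3)·-0.0168 - (3)·-0.6003) / (-9) = -0.8267;  x ← (1−ω)·-1.4667 + ω·-0.8267 = -0.5195
  y: GS value = (4 - (-1)·-0.5195 - (-1)·-0.0168 - (-2)·-0.6003) / (7) = 0.3233;  y ← (1−ω)·0.6899 + ω·0.3233 = 0.1473
  z: GS value = (-6 - (4)·-0.5195 - (-1)·0.1473 - (4)·-0.6003) / (-11) = 0.1249;  z ← (1−ω)·-0.0168 + ω·0.1249 = 0.1929
  w: GS value = (0 - (-1)·-0.5195 - (-3)·0.1473 - (-2)·0.1929) / (-7) = -0.0440;  w ← (1−ω)·-0.6003 + ω·-0.0440 = 0.2230

(-0.5195, 0.1473, 0.1929, 0.2230)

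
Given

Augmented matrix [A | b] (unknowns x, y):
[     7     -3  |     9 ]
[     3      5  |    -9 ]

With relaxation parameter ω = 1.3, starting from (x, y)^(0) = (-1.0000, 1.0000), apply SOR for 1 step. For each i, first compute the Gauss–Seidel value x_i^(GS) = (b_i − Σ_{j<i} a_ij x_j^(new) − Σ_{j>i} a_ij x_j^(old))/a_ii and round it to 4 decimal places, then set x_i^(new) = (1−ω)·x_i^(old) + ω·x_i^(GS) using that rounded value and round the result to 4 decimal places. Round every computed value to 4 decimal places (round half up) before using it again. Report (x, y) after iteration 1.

(2.5286, -4.6124)

Iteration 1:
  x: GS value = (9 - (-3)·1.0000) / (7) = 1.7143;  x ← (1−ω)·-1.0000 + ω·1.7143 = 2.5286
  y: GS value = (-9 - (3)·2.5286) / (5) = -3.3172;  y ← (1−ω)·1.0000 + ω·-3.3172 = -4.6124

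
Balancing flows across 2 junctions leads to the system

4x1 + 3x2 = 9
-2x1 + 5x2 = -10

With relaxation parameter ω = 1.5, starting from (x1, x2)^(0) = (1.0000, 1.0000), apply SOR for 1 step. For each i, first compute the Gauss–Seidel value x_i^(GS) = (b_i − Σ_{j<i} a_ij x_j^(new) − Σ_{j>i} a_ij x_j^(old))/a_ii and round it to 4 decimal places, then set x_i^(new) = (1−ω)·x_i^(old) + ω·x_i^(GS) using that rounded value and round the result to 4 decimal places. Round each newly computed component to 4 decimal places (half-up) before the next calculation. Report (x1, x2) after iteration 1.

(1.7500, -2.4500)

Iteration 1:
  x1: GS value = (9 - (3)·1.0000) / (4) = 1.5000;  x1 ← (1−ω)·1.0000 + ω·1.5000 = 1.7500
  x2: GS value = (-10 - (-2)·1.7500) / (5) = -1.3000;  x2 ← (1−ω)·1.0000 + ω·-1.3000 = -2.4500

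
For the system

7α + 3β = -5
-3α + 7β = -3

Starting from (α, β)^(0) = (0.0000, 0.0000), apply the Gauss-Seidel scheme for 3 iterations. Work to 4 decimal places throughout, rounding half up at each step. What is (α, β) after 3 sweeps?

(-0.4573, -0.6246)

Iteration 1:
  α = (-5 - (3)·0.0000) / (7) = -0.7143
  β = (-3 - (-3)·-0.7143) / (7) = -0.7347
Iteration 2:
  α = (-5 - (3)·-0.7347) / (7) = -0.3994
  β = (-3 - (-3)·-0.3994) / (7) = -0.5997
Iteration 3:
  α = (-5 - (3)·-0.5997) / (7) = -0.4573
  β = (-3 - (-3)·-0.4573) / (7) = -0.6246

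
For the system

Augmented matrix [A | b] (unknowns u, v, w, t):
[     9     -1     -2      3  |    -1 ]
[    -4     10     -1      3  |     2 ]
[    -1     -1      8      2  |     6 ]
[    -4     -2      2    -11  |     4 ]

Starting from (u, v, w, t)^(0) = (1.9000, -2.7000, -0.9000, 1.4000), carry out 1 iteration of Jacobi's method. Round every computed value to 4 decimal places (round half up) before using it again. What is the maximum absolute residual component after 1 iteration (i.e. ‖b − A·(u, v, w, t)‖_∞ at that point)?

Iteration 1:
  u = (-1 - (-1)·-2.7000 - (-2)·-0.9000 - (3)·1.4000) / (9) = -1.0778
  v = (2 - (-4)·1.9000 - (-1)·-0.9000 - (3)·1.4000) / (10) = 0.4500
  w = (6 - (-1)·1.9000 - (-1)·-2.7000 - (2)·1.4000) / (8) = 0.3000
  t = (4 - (-4)·1.9000 - (-2)·-2.7000 - (2)·-0.9000) / (-11) = -0.7273
Residual b − A·x = (11.9321, -4.3293, 4.4268, -8.0115); ∞-norm = 11.9321

11.9321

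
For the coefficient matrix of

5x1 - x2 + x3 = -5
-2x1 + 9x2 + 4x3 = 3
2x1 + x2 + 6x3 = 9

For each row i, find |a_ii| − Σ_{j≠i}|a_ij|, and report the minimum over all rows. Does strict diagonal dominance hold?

3

row 1: |5| − (1+1) = 3
row 2: |9| − (2+4) = 3
row 3: |6| − (2+1) = 3
minimum over rows = 3 → strictly diagonally dominant (convergence guaranteed)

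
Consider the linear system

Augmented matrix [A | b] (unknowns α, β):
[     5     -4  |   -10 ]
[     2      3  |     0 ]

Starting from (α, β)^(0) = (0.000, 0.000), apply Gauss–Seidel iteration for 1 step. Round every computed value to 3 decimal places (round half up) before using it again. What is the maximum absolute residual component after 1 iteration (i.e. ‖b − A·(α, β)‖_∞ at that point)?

Iteration 1:
  α = (-10 - (-4)·0.000) / (5) = -2.000
  β = (0 - (2)·-2.000) / (3) = 1.333
Residual b − A·x = (5.332, 0.001); ∞-norm = 5.332

5.332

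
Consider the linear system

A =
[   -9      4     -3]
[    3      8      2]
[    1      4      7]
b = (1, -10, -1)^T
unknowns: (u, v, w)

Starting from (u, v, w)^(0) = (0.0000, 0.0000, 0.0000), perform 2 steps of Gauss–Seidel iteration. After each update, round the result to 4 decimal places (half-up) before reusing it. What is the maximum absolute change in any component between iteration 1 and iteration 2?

Iteration 1:
  u = (1 - (4)·0.0000 - (-3)·0.0000) / (-9) = -0.1111
  v = (-10 - (3)·-0.1111 - (2)·0.0000) / (8) = -1.2083
  w = (-1 - (1)·-0.1111 - (4)·-1.2083) / (7) = 0.5635
Iteration 2:
  u = (1 - (4)·-1.2083 - (-3)·0.5635) / (-9) = -0.8360
  v = (-10 - (3)·-0.8360 - (2)·0.5635) / (8) = -1.0774
  w = (-1 - (1)·-0.8360 - (4)·-1.0774) / (7) = 0.5922
Change: (-0.7249, 0.1309, 0.0287) → max |·| = 0.7249

0.7249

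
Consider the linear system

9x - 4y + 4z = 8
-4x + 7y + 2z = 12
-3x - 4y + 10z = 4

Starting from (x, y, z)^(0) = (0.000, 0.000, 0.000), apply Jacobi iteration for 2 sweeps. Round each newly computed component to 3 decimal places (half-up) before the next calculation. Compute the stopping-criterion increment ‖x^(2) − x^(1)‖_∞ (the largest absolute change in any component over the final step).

0.952

Iteration 1:
  x = (8 - (-4)·0.000 - (4)·0.000) / (9) = 0.889
  y = (12 - (-4)·0.000 - (2)·0.000) / (7) = 1.714
  z = (4 - (-3)·0.000 - (-4)·0.000) / (10) = 0.400
Iteration 2:
  x = (8 - (-4)·1.714 - (4)·0.400) / (9) = 1.473
  y = (12 - (-4)·0.889 - (2)·0.400) / (7) = 2.108
  z = (4 - (-3)·0.889 - (-4)·1.714) / (10) = 1.352
Change: (0.584, 0.394, 0.952) → max |·| = 0.952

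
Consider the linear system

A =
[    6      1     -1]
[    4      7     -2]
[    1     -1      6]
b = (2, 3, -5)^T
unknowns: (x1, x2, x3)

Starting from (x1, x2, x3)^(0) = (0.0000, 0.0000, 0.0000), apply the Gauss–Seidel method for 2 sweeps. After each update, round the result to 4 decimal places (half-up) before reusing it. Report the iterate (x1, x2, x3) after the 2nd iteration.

(0.1521, 0.0990, -0.8422)

Iteration 1:
  x1 = (2 - (1)·0.0000 - (-1)·0.0000) / (6) = 0.3333
  x2 = (3 - (4)·0.3333 - (-2)·0.0000) / (7) = 0.2381
  x3 = (-5 - (1)·0.3333 - (-1)·0.2381) / (6) = -0.8492
Iteration 2:
  x1 = (2 - (1)·0.2381 - (-1)·-0.8492) / (6) = 0.1521
  x2 = (3 - (4)·0.1521 - (-2)·-0.8492) / (7) = 0.0990
  x3 = (-5 - (1)·0.1521 - (-1)·0.0990) / (6) = -0.8422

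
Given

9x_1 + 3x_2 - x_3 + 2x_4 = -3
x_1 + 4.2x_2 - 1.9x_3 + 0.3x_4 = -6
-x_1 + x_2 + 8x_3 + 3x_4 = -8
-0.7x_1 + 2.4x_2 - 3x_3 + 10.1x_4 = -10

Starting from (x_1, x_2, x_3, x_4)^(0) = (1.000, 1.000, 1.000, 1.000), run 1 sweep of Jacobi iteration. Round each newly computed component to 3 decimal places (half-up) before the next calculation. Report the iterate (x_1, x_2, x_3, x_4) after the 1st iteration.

Iteration 1:
  x_1 = (-3 - (3)·1.000 - (-1)·1.000 - (2)·1.000) / (9) = -0.778
  x_2 = (-6 - (1)·1.000 - (-1.9)·1.000 - (0.3)·1.000) / (4.2) = -1.286
  x_3 = (-8 - (-1)·1.000 - (1)·1.000 - (3)·1.000) / (8) = -1.375
  x_4 = (-10 - (-0.7)·1.000 - (2.4)·1.000 - (-3)·1.000) / (10.1) = -0.861

(-0.778, -1.286, -1.375, -0.861)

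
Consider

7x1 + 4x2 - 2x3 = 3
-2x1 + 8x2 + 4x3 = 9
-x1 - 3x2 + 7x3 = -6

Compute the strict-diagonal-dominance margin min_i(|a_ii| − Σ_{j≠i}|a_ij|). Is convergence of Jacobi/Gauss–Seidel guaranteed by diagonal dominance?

1

row 1: |7| − (4+2) = 1
row 2: |8| − (2+4) = 2
row 3: |7| − (1+3) = 3
minimum over rows = 1 → strictly diagonally dominant (convergence guaranteed)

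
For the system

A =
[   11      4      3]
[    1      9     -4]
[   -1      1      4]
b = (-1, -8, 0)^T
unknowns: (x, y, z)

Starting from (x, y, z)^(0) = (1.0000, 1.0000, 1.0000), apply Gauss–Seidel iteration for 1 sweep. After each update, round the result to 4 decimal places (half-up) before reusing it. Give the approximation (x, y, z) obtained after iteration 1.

(-0.7273, -0.3636, -0.0909)

Iteration 1:
  x = (-1 - (4)·1.0000 - (3)·1.0000) / (11) = -0.7273
  y = (-8 - (1)·-0.7273 - (-4)·1.0000) / (9) = -0.3636
  z = (0 - (-1)·-0.7273 - (1)·-0.3636) / (4) = -0.0909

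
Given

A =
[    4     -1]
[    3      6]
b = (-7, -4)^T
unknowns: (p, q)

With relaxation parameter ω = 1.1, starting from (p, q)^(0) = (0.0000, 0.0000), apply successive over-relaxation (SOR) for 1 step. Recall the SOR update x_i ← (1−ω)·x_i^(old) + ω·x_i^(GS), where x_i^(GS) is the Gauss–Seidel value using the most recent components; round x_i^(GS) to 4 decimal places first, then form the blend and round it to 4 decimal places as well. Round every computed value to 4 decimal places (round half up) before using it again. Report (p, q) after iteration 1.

Iteration 1:
  p: GS value = (-7 - (-1)·0.0000) / (4) = -1.7500;  p ← (1−ω)·0.0000 + ω·-1.7500 = -1.9250
  q: GS value = (-4 - (3)·-1.9250) / (6) = 0.2958;  q ← (1−ω)·0.0000 + ω·0.2958 = 0.3254

(-1.9250, 0.3254)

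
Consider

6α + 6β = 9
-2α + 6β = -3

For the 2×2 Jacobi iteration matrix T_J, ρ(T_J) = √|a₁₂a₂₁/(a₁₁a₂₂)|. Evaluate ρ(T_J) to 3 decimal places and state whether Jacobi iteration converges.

0.577

a₁₂a₂₁/(a₁₁a₂₂) = (6)·(-2) / ((6)·(6)) = -0.333333
ρ = √|-0.333333| = √0.333333 = 0.577
ρ < 1, so Jacobi converges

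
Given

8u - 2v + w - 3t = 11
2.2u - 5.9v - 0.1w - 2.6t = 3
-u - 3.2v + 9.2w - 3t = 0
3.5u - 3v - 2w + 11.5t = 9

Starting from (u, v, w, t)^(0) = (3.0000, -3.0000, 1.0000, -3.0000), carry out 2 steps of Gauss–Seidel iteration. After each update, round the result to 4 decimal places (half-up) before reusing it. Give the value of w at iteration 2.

0.4697

Iteration 1:
  u = (11 - (-2)·-3.0000 - (1)·1.0000 - (-3)·-3.0000) / (8) = -0.6250
  v = (3 - (2.2)·-0.6250 - (-0.1)·1.0000 - (-2.6)·-3.0000) / (-5.9) = 0.5636
  w = (0 - (-1)·-0.6250 - (-3.2)·0.5636 - (-3)·-3.0000) / (9.2) = -0.8502
  t = (9 - (3.5)·-0.6250 - (-3)·0.5636 - (-2)·-0.8502) / (11.5) = 0.9720
Iteration 2:
  u = (11 - (-2)·0.5636 - (1)·-0.8502 - (-3)·0.9720) / (8) = 1.9867
  v = (3 - (2.2)·1.9867 - (-0.1)·-0.8502 - (-2.6)·0.9720) / (-5.9) = -0.1816
  w = (0 - (-1)·1.9867 - (-3.2)·-0.1816 - (-3)·0.9720) / (9.2) = 0.4697
  t = (9 - (3.5)·1.9867 - (-3)·-0.1816 - (-2)·0.4697) / (11.5) = 0.2123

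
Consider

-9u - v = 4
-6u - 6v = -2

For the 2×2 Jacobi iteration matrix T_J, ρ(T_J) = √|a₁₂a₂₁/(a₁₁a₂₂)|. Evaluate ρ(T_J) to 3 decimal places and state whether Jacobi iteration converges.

0.333

a₁₂a₂₁/(a₁₁a₂₂) = (-1)·(-6) / ((-9)·(-6)) = 0.111111
ρ = √|0.111111| = √0.111111 = 0.333
ρ < 1, so Jacobi converges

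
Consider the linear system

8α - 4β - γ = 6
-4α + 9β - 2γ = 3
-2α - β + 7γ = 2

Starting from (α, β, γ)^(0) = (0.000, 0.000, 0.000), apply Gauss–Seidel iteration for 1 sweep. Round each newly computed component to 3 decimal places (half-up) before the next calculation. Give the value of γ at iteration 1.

Iteration 1:
  α = (6 - (-4)·0.000 - (-1)·0.000) / (8) = 0.750
  β = (3 - (-4)·0.750 - (-2)·0.000) / (9) = 0.667
  γ = (2 - (-2)·0.750 - (-1)·0.667) / (7) = 0.595

0.595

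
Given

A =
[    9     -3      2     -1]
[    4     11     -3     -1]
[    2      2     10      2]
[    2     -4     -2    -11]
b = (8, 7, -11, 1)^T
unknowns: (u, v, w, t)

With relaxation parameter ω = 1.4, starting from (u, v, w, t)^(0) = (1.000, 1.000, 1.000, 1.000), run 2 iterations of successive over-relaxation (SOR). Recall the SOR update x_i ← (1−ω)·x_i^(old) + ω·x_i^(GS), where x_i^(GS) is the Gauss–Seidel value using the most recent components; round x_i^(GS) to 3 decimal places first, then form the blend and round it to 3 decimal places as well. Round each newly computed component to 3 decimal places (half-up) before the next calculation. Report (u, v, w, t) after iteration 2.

Iteration 1:
  u: GS value = (8 - (-3)·1.000 - (2)·1.000 - (-1)·1.000) / (9) = 1.111;  u ← (1−ω)·1.000 + ω·1.111 = 1.155
  v: GS value = (7 - (4)·1.155 - (-3)·1.000 - (-1)·1.000) / (11) = 0.580;  v ← (1−ω)·1.000 + ω·0.580 = 0.412
  w: GS value = (-11 - (2)·1.155 - (2)·0.412 - (2)·1.000) / (10) = -1.613;  w ← (1−ω)·1.000 + ω·-1.613 = -2.658
  t: GS value = (1 - (2)·1.155 - (-4)·0.412 - (-2)·-2.658) / (-11) = 0.453;  t ← (1−ω)·1.000 + ω·0.453 = 0.234
Iteration 2:
  u: GS value = (8 - (-3)·0.412 - (2)·-2.658 - (-1)·0.234) / (9) = 1.643;  u ← (1−ω)·1.155 + ω·1.643 = 1.838
  v: GS value = (7 - (4)·1.838 - (-3)·-2.658 - (-1)·0.234) / (11) = -0.736;  v ← (1−ω)·0.412 + ω·-0.736 = -1.195
  w: GS value = (-11 - (2)·1.838 - (2)·-1.195 - (2)·0.234) / (10) = -1.275;  w ← (1−ω)·-2.658 + ω·-1.275 = -0.722
  t: GS value = (1 - (2)·1.838 - (-4)·-1.195 - (-2)·-0.722) / (-11) = 0.809;  t ← (1−ω)·0.234 + ω·0.809 = 1.039

(1.838, -1.195, -0.722, 1.039)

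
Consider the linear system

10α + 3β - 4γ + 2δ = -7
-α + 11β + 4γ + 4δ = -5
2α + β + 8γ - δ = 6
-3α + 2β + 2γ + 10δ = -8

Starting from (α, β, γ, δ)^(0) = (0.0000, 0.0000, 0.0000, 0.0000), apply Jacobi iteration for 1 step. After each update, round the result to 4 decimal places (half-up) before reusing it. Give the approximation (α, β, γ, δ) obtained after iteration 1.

Iteration 1:
  α = (-7 - (3)·0.0000 - (-4)·0.0000 - (2)·0.0000) / (10) = -0.7000
  β = (-5 - (-1)·0.0000 - (4)·0.0000 - (4)·0.0000) / (11) = -0.4545
  γ = (6 - (2)·0.0000 - (1)·0.0000 - (-1)·0.0000) / (8) = 0.7500
  δ = (-8 - (-3)·0.0000 - (2)·0.0000 - (2)·0.0000) / (10) = -0.8000

(-0.7000, -0.4545, 0.7500, -0.8000)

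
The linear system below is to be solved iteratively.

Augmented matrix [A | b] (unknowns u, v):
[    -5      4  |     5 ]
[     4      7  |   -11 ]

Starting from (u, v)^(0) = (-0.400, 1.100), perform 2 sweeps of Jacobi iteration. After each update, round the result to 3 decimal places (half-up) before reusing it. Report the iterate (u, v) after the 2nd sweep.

(-2.074, -1.503)

Iteration 1:
  u = (5 - (4)·1.100) / (-5) = -0.120
  v = (-11 - (4)·-0.400) / (7) = -1.343
Iteration 2:
  u = (5 - (4)·-1.343) / (-5) = -2.074
  v = (-11 - (4)·-0.120) / (7) = -1.503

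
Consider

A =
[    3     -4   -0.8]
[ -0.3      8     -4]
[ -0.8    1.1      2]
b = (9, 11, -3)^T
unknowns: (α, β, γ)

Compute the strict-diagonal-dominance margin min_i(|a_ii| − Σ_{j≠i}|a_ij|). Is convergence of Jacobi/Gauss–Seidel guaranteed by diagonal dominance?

-1.8

row 1: |3| − (4+0.8) = -1.8
row 2: |8| − (0.3+4) = 3.7
row 3: |2| − (0.8+1.1) = 0.1
minimum over rows = -1.8 → not strictly diagonally dominant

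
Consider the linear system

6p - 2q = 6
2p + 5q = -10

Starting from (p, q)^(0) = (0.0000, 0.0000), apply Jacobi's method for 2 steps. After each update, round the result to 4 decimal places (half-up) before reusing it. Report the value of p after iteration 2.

0.3333

Iteration 1:
  p = (6 - (-2)·0.0000) / (6) = 1.0000
  q = (-10 - (2)·0.0000) / (5) = -2.0000
Iteration 2:
  p = (6 - (-2)·-2.0000) / (6) = 0.3333
  q = (-10 - (2)·1.0000) / (5) = -2.4000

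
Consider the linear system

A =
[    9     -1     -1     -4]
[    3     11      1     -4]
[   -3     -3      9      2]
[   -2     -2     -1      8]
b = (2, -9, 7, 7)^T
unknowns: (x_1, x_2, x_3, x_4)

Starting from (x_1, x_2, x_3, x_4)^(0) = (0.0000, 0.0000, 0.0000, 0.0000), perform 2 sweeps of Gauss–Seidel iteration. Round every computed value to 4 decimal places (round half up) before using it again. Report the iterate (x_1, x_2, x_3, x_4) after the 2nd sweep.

Iteration 1:
  x_1 = (2 - (-1)·0.0000 - (-1)·0.0000 - (-4)·0.0000) / (9) = 0.2222
  x_2 = (-9 - (3)·0.2222 - (1)·0.0000 - (-4)·0.0000) / (11) = -0.8788
  x_3 = (7 - (-3)·0.2222 - (-3)·-0.8788 - (2)·0.0000) / (9) = 0.5589
  x_4 = (7 - (-2)·0.2222 - (-2)·-0.8788 - (-1)·0.5589) / (8) = 0.7807
Iteration 2:
  x_1 = (2 - (-1)·-0.8788 - (-1)·0.5589 - (-4)·0.7807) / (9) = 0.5337
  x_2 = (-9 - (3)·0.5337 - (1)·0.5589 - (-4)·0.7807) / (11) = -0.7307
  x_3 = (7 - (-3)·0.5337 - (-3)·-0.7307 - (2)·0.7807) / (9) = 0.5386
  x_4 = (7 - (-2)·0.5337 - (-2)·-0.7307 - (-1)·0.5386) / (8) = 0.8931

(0.5337, -0.7307, 0.5386, 0.8931)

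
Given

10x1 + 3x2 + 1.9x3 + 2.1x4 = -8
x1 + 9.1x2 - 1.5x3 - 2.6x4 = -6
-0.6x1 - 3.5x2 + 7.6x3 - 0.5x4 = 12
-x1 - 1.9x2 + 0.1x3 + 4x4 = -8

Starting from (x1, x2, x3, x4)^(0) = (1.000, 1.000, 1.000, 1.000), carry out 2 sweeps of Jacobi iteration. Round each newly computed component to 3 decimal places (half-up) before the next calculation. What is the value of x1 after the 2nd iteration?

Iteration 1:
  x1 = (-8 - (3)·1.000 - (1.9)·1.000 - (2.1)·1.000) / (10) = -1.500
  x2 = (-6 - (1)·1.000 - (-1.5)·1.000 - (-2.6)·1.000) / (9.1) = -0.319
  x3 = (12 - (-0.6)·1.000 - (-3.5)·1.000 - (-0.5)·1.000) / (7.6) = 2.184
  x4 = (-8 - (-1)·1.000 - (-1.9)·1.000 - (0.1)·1.000) / (4) = -1.300
Iteration 2:
  x1 = (-8 - (3)·-0.319 - (1.9)·2.184 - (2.1)·-1.300) / (10) = -0.846
  x2 = (-6 - (1)·-1.500 - (-1.5)·2.184 - (-2.6)·-1.300) / (9.1) = -0.506
  x3 = (12 - (-0.6)·-1.500 - (-3.5)·-0.319 - (-0.5)·-1.300) / (7.6) = 1.228
  x4 = (-8 - (-1)·-1.500 - (-1.9)·-0.319 - (0.1)·2.184) / (4) = -2.581

-0.846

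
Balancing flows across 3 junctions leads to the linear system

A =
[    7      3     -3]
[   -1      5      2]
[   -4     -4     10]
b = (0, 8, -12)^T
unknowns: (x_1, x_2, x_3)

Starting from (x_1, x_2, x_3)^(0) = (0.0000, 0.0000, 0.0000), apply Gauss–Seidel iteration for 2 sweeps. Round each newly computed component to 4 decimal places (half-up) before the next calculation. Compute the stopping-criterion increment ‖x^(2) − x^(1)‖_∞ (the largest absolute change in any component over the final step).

0.9257

Iteration 1:
  x_1 = (0 - (3)·0.0000 - (-3)·0.0000) / (7) = 0.0000
  x_2 = (8 - (-1)·0.0000 - (2)·0.0000) / (5) = 1.6000
  x_3 = (-12 - (-4)·0.0000 - (-4)·1.6000) / (10) = -0.5600
Iteration 2:
  x_1 = (0 - (3)·1.6000 - (-3)·-0.5600) / (7) = -0.9257
  x_2 = (8 - (-1)·-0.9257 - (2)·-0.5600) / (5) = 1.6389
  x_3 = (-12 - (-4)·-0.9257 - (-4)·1.6389) / (10) = -0.9147
Change: (-0.9257, 0.0389, -0.3547) → max |·| = 0.9257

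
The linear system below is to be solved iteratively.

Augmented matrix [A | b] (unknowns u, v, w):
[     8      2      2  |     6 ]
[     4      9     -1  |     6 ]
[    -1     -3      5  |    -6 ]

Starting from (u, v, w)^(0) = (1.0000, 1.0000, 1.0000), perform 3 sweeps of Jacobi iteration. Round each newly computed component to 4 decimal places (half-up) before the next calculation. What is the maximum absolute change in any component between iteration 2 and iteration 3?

0.2907

Iteration 1:
  u = (6 - (2)·1.0000 - (2)·1.0000) / (8) = 0.2500
  v = (6 - (4)·1.0000 - (-1)·1.0000) / (9) = 0.3333
  w = (-6 - (-1)·1.0000 - (-3)·1.0000) / (5) = -0.4000
Iteration 2:
  u = (6 - (2)·0.3333 - (2)·-0.4000) / (8) = 0.7667
  v = (6 - (4)·0.2500 - (-1)·-0.4000) / (9) = 0.5111
  w = (-6 - (-1)·0.2500 - (-3)·0.3333) / (5) = -0.9500
Iteration 3:
  u = (6 - (2)·0.5111 - (2)·-0.9500) / (8) = 0.8597
  v = (6 - (4)·0.7667 - (-1)·-0.9500) / (9) = 0.2204
  w = (-6 - (-1)·0.7667 - (-3)·0.5111) / (5) = -0.7400
Change: (0.0930, -0.2907, 0.2100) → max |·| = 0.2907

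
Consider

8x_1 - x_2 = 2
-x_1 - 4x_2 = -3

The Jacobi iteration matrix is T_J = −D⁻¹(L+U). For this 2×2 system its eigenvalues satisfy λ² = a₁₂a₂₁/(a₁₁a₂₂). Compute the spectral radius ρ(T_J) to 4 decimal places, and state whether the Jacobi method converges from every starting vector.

0.1768

a₁₂a₂₁/(a₁₁a₂₂) = (-1)·(-1) / ((8)·(-4)) = -0.031250
ρ = √|-0.031250| = √0.031250 = 0.1768
ρ < 1, so Jacobi converges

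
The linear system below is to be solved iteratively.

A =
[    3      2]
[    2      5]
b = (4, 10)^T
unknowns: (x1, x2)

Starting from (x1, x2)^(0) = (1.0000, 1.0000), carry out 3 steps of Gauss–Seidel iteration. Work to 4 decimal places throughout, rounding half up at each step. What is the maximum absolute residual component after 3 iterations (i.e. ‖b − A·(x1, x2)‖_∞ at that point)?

0.1042

Iteration 1:
  x1 = (4 - (2)·1.0000) / (3) = 0.6667
  x2 = (10 - (2)·0.6667) / (5) = 1.7333
Iteration 2:
  x1 = (4 - (2)·1.7333) / (3) = 0.1778
  x2 = (10 - (2)·0.1778) / (5) = 1.9289
Iteration 3:
  x1 = (4 - (2)·1.9289) / (3) = 0.0474
  x2 = (10 - (2)·0.0474) / (5) = 1.9810
Residual b − A·x = (-0.1042, 0.0002); ∞-norm = 0.1042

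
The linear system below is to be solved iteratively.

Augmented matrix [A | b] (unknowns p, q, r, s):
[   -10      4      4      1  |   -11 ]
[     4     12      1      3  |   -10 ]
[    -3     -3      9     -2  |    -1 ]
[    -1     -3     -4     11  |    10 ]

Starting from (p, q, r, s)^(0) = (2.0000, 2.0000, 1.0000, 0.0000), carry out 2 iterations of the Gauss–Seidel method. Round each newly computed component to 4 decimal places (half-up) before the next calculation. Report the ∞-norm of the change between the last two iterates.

Iteration 1:
  p = (-11 - (4)·2.0000 - (4)·1.0000 - (1)·0.0000) / (-10) = 2.3000
  q = (-10 - (4)·2.3000 - (1)·1.0000 - (3)·0.0000) / (12) = -1.6833
  r = (-1 - (-3)·2.3000 - (-3)·-1.6833 - (-2)·0.0000) / (9) = 0.0945
  s = (10 - (-1)·2.3000 - (-3)·-1.6833 - (-4)·0.0945) / (11) = 0.6935
Iteration 2:
  p = (-11 - (4)·-1.6833 - (4)·0.0945 - (1)·0.6935) / (-10) = 0.5338
  q = (-10 - (4)·0.5338 - (1)·0.0945 - (3)·0.6935) / (12) = -1.1925
  r = (-1 - (-3)·0.5338 - (-3)·-1.1925 - (-2)·0.6935) / (9) = -0.1766
  s = (10 - (-1)·0.5338 - (-3)·-1.1925 - (-4)·-0.1766) / (11) = 0.5682
Change: (-1.7662, 0.4908, -0.2711, -0.1253) → max |·| = 1.7662

1.7662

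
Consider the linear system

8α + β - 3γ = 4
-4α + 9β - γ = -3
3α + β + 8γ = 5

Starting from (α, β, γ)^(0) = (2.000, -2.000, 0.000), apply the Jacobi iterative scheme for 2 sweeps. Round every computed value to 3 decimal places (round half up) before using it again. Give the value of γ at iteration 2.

Iteration 1:
  α = (4 - (1)·-2.000 - (-3)·0.000) / (8) = 0.750
  β = (-3 - (-4)·2.000 - (-1)·0.000) / (9) = 0.556
  γ = (5 - (3)·2.000 - (1)·-2.000) / (8) = 0.125
Iteration 2:
  α = (4 - (1)·0.556 - (-3)·0.125) / (8) = 0.477
  β = (-3 - (-4)·0.750 - (-1)·0.125) / (9) = 0.014
  γ = (5 - (3)·0.750 - (1)·0.556) / (8) = 0.274

0.274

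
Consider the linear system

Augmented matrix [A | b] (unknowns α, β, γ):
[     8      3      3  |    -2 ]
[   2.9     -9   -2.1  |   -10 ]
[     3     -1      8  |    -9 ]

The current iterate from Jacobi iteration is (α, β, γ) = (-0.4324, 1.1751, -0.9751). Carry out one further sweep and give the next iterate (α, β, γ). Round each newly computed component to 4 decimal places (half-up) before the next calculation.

(-0.3250, 1.1993, -0.8160)

One sweep:
  α = (-2 - (3)·1.1751 - (3)·-0.9751) / (8) = -0.3250
  β = (-10 - (2.9)·-0.4324 - (-2.1)·-0.9751) / (-9) = 1.1993
  γ = (-9 - (3)·-0.4324 - (-1)·1.1751) / (8) = -0.8160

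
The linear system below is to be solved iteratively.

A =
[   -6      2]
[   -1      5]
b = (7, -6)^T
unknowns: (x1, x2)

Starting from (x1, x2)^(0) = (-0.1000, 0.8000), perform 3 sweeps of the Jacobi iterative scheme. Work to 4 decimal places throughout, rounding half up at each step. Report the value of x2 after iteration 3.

-1.5147

Iteration 1:
  x1 = (7 - (2)·0.8000) / (-6) = -0.9000
  x2 = (-6 - (-1)·-0.1000) / (5) = -1.2200
Iteration 2:
  x1 = (7 - (2)·-1.2200) / (-6) = -1.5733
  x2 = (-6 - (-1)·-0.9000) / (5) = -1.3800
Iteration 3:
  x1 = (7 - (2)·-1.3800) / (-6) = -1.6267
  x2 = (-6 - (-1)·-1.5733) / (5) = -1.5147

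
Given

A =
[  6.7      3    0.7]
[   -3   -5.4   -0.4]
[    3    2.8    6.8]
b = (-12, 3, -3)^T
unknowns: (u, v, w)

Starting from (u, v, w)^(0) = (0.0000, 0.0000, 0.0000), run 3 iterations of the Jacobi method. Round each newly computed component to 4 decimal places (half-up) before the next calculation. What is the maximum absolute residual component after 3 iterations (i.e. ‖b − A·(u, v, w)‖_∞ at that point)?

Iteration 1:
  u = (-12 - (3)·0.0000 - (0.7)·0.0000) / (6.7) = -1.7910
  v = (3 - (-3)·0.0000 - (-0.4)·0.0000) / (-5.4) = -0.5556
  w = (-3 - (3)·0.0000 - (2.8)·0.0000) / (6.8) = -0.4412
Iteration 2:
  u = (-12 - (3)·-0.5556 - (0.7)·-0.4412) / (6.7) = -1.4962
  v = (3 - (-3)·-1.7910 - (-0.4)·-0.4412) / (-5.4) = 0.4721
  w = (-3 - (3)·-1.7910 - (2.8)·-0.5556) / (6.8) = 0.5777
Iteration 3:
  u = (-12 - (3)·0.4721 - (0.7)·0.5777) / (6.7) = -2.0628
  v = (3 - (-3)·-1.4962 - (-0.4)·0.5777) / (-5.4) = 0.2329
  w = (-3 - (3)·-1.4962 - (2.8)·0.4721) / (6.8) = 0.0245
Residual b − A·x = (1.1049, -1.9209, 2.3697); ∞-norm = 2.3697

2.3697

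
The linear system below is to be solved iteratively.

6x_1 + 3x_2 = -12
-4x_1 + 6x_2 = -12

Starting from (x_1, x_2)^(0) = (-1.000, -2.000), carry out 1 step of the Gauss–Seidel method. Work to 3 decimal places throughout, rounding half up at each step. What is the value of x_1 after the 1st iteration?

-1.000

Iteration 1:
  x_1 = (-12 - (3)·-2.000) / (6) = -1.000
  x_2 = (-12 - (-4)·-1.000) / (6) = -2.667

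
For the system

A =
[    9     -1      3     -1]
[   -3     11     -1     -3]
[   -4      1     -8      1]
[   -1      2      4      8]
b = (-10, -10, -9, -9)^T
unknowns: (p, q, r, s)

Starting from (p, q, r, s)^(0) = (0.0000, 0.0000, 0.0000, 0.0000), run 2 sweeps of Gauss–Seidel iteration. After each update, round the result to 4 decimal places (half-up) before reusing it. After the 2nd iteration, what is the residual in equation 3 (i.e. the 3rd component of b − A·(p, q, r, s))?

0.0311

Iteration 1:
  p = (-10 - (-1)·0.0000 - (3)·0.0000 - (-1)·0.0000) / (9) = -1.1111
  q = (-10 - (-3)·-1.1111 - (-1)·0.0000 - (-3)·0.0000) / (11) = -1.2121
  r = (-9 - (-4)·-1.1111 - (1)·-1.2121 - (1)·0.0000) / (-8) = 1.5290
  s = (-9 - (-1)·-1.1111 - (2)·-1.2121 - (4)·1.5290) / (8) = -1.7254
Iteration 2:
  p = (-10 - (-1)·-1.2121 - (3)·1.5290 - (-1)·-1.7254) / (9) = -1.9472
  q = (-10 - (-3)·-1.9472 - (-1)·1.5290 - (-3)·-1.7254) / (11) = -1.7717
  r = (-9 - (-4)·-1.9472 - (1)·-1.7717 - (1)·-1.7254) / (-8) = 1.6615
  s = (-9 - (-1)·-1.9472 - (2)·-1.7717 - (4)·1.6615) / (8) = -1.7562
Residual b − A·x = (-0.9876, 0.0400, 0.0311, -0.0002)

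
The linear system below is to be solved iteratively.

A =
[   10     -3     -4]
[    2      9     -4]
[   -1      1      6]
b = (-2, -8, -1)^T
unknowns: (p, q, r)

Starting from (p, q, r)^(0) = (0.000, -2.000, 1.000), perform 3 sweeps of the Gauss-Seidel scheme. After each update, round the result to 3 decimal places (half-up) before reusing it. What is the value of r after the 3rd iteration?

-0.114

Iteration 1:
  p = (-2 - (-3)·-2.000 - (-4)·1.000) / (10) = -0.400
  q = (-8 - (2)·-0.400 - (-4)·1.000) / (9) = -0.356
  r = (-1 - (-1)·-0.400 - (1)·-0.356) / (6) = -0.174
Iteration 2:
  p = (-2 - (-3)·-0.356 - (-4)·-0.174) / (10) = -0.376
  q = (-8 - (2)·-0.376 - (-4)·-0.174) / (9) = -0.883
  r = (-1 - (-1)·-0.376 - (1)·-0.883) / (6) = -0.082
Iteration 3:
  p = (-2 - (-3)·-0.883 - (-4)·-0.082) / (10) = -0.498
  q = (-8 - (2)·-0.498 - (-4)·-0.082) / (9) = -0.815
  r = (-1 - (-1)·-0.498 - (1)·-0.815) / (6) = -0.114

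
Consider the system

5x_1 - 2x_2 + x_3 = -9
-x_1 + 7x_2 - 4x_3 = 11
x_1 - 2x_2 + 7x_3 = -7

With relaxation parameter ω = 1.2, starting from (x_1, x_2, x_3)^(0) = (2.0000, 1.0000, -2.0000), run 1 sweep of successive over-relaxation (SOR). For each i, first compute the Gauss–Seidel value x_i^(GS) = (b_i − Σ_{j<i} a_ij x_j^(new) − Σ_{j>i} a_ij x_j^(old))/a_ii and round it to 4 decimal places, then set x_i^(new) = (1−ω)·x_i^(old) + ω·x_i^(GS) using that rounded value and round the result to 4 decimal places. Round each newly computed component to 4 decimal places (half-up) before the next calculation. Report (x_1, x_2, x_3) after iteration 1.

(-1.6000, 0.0400, -0.5120)

Iteration 1:
  x_1: GS value = (-9 - (-2)·1.0000 - (1)·-2.0000) / (5) = -1.0000;  x_1 ← (1−ω)·2.0000 + ω·-1.0000 = -1.6000
  x_2: GS value = (11 - (-1)·-1.6000 - (-4)·-2.0000) / (7) = 0.2000;  x_2 ← (1−ω)·1.0000 + ω·0.2000 = 0.0400
  x_3: GS value = (-7 - (1)·-1.6000 - (-2)·0.0400) / (7) = -0.7600;  x_3 ← (1−ω)·-2.0000 + ω·-0.7600 = -0.5120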